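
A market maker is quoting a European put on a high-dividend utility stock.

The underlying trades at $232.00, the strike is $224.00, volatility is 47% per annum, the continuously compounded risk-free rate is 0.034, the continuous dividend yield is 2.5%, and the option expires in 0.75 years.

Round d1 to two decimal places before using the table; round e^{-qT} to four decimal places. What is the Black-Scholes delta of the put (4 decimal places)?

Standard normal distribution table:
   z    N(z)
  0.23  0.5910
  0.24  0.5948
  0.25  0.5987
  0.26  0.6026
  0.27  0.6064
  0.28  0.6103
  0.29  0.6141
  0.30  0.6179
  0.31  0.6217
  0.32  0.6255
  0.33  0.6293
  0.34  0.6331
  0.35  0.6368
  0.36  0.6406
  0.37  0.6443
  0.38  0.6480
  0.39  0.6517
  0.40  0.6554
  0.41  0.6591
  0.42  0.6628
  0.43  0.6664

-0.3713

σ√T = 0.47·√0.75 = 0.4070
ln(S/K) + (r − q + σ²/2)T = ln(232/224) + (0.034 − 0.025 + 0.47²/2)·0.75 = 0.0351 + 0.0896 = 0.1247
d₁ = 0.1247 / 0.4070 = 0.3063 ⇒ 0.31
N(d₁) = N(0.31) = 0.6217
Δ_put = e^(−qT)·(N(d₁) − 1) = 0.9814·(0.6217 − 1) = -0.3713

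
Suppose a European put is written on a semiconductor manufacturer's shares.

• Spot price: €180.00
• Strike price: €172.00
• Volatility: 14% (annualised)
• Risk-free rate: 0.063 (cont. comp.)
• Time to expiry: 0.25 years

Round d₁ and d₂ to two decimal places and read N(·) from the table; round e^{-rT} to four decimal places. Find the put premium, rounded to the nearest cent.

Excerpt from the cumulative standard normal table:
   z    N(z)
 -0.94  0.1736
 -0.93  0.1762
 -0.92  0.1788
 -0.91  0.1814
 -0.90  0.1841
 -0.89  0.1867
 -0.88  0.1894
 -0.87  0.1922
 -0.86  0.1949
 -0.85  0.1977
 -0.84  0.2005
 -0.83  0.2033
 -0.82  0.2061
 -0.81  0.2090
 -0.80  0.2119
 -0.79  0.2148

€1.30

T = 0.25;  σ√T = 0.0700
d₁ = [ln(180/172) + (0.063 + 0.14²/2)·0.25] / 0.0700 = [0.0455 + 0.0182] / 0.0700 = 0.9095 ⇒ 0.91
d₂ = d₁ − σ√T = 0.9095 − 0.0700 = 0.8395 ⇒ 0.84
e^(−rT) = e^(−0.063·0.25) = 0.9844
P = 172·0.9844·N(-0.84) − 180·N(-0.91) = 172·0.9844·0.2005 − 180·0.1814 = 33.9480 − 32.6520 = 1.2960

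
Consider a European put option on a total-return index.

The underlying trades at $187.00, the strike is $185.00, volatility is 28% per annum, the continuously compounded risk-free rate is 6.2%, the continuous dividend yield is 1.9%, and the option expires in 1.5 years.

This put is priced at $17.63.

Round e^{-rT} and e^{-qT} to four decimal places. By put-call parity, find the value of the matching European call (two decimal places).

exp(−qT) = exp(−0.019·1.5) = 0.9719;  exp(−rT) = exp(−0.062·1.5) = 0.9112
Put-call parity: C − P = S·e^(−qT) − K·e^(−rT) = 187·0.9719 − 185·0.9112 = 181.7453 − 168.5720 = 13.1733
C = P + (C − P) = 17.63 + (13.1733) = 30.8033

$30.80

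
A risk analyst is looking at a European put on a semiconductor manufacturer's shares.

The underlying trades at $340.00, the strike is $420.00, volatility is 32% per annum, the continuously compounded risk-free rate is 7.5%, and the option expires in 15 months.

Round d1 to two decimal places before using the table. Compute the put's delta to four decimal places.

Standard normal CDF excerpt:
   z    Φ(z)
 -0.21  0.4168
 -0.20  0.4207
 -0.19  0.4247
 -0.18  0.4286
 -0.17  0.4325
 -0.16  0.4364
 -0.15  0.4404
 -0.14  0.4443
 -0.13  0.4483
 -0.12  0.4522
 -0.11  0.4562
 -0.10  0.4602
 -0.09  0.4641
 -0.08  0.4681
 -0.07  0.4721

σ√T = 0.32 × 1.1180 = 0.3578
d₁ = [ln(340/420) + (0.075 + 0.32²/2)·1.25] / 0.3578 = [-0.2113 + 0.1578] / 0.3578 = -0.1497 ≈ -0.15
N(d₁) = N(-0.15) = 0.4404
Δ_put = N(d₁) − 1 = 0.4404 − 1 = -0.5596

-0.5596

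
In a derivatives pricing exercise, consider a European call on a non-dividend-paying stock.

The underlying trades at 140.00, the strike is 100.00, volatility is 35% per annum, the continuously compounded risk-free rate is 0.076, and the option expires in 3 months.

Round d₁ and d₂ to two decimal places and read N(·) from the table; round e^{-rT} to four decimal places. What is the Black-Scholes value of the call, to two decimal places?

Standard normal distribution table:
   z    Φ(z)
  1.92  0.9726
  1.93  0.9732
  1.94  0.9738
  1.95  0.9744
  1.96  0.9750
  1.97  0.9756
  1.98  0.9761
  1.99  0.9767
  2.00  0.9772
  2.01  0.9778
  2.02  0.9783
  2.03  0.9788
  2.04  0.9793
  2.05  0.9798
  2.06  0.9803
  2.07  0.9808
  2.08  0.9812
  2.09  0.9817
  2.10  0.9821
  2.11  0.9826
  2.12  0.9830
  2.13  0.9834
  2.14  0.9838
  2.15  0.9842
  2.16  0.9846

σ√T = 0.35 × 0.5000 = 0.1750
d₁ = [ln(140/100) + (0.076 + 0.35²/2)·0.25] / 0.1750 = [0.3365 + 0.0343] / 0.1750 = 2.1188 ≈ 2.12
d₂ = d₁ − σ√T = 2.1188 − 0.1750 = 1.9438 ≈ 1.94
e^(−rT) = e^(−0.076·0.25) = 0.9812
C = 140·N(2.12) − 100·0.9812·N(1.94) = 140·0.9830 − 100·0.9812·0.9738 = 137.6200 − 95.5493 = 42.0707

42.07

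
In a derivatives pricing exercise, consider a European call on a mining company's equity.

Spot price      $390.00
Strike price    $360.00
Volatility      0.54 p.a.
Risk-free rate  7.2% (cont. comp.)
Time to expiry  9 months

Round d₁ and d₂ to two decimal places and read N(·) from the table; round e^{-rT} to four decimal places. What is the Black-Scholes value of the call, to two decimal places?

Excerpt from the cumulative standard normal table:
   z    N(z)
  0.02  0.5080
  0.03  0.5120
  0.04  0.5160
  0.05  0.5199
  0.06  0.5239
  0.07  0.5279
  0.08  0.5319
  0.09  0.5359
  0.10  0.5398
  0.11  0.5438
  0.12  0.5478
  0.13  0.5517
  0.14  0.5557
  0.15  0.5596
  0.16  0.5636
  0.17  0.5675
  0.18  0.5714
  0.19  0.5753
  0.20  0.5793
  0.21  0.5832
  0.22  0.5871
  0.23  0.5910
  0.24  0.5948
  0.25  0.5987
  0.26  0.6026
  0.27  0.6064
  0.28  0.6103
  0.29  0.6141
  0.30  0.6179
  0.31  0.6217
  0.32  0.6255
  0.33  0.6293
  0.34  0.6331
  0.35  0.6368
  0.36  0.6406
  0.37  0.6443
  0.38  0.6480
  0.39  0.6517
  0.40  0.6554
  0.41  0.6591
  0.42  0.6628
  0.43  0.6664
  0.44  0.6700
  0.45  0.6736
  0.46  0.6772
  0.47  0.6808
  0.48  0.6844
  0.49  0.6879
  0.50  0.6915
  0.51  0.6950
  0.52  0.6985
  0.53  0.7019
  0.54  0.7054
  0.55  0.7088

$95.10

T = 0.75;  σ√T = 0.4677
d₁ = [ln(390/360) + (0.072 + ½·0.54²)·0.75] / (σ√T) = (0.0800 + 0.1633) / 0.4677 = 0.5205 ≈ 0.52
d₂ = 0.5205 − 0.4677 = 0.0528 ≈ 0.05
e^(−rT) = e^(−0.072·0.75) = 0.9474
C = 390·N(0.52) − 360·0.9474·N(0.05) = 390·0.6985 − 360·0.9474·0.5199 = 272.4150 − 177.3192 = 95.0958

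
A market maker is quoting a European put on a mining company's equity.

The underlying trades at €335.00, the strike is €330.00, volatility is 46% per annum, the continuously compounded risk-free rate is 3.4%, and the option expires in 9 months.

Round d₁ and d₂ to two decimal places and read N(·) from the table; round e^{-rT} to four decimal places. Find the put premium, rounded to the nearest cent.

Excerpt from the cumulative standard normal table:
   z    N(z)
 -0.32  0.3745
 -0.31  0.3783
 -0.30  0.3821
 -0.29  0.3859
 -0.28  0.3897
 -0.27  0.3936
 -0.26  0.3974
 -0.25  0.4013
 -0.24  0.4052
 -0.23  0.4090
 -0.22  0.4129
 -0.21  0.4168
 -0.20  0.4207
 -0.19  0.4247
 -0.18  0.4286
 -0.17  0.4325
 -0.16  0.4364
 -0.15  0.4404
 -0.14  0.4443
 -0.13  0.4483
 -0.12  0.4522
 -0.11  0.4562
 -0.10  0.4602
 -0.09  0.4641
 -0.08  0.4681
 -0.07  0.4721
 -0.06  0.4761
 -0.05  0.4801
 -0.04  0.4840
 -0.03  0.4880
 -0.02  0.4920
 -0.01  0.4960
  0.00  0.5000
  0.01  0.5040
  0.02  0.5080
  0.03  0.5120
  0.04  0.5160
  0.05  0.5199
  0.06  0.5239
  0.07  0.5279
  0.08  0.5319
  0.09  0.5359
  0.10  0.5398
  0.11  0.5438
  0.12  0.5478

σ√T = 0.46·√0.75 = 0.3984
d₁ = [ln(335/330) + (0.034 + 0.46²/2)·0.75] / 0.3984 = [0.0150 + 0.1048] / 0.3984 = 0.3009 ≈ 0.30
d₂ = d₁ − σ√T = 0.3009 − 0.3984 = -0.0974 ≈ -0.10
e^(−rT) = e^(−0.034·0.75) = 0.9748
N(−d₂) = N(0.10) = 0.5398;  N(−d₁) = N(-0.30) = 0.3821
P = 330·0.9748·0.5398 − 335·0.3821 = 173.6450 − 128.0035 = 45.6415

€45.64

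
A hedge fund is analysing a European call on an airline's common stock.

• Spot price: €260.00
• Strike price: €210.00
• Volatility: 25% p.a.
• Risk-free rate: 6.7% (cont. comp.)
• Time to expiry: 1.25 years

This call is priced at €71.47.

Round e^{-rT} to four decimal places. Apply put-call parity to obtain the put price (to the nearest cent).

€4.61

e^(−rT) = e^(−0.067·1.25) = 0.9197
Put-call parity: C − P = S − K·e^(−rT) = 260 − 210·0.9197 = 260 − 193.1370 = 66.8630
P = C − (C − P) = 71.47 − (66.8630) = 4.6070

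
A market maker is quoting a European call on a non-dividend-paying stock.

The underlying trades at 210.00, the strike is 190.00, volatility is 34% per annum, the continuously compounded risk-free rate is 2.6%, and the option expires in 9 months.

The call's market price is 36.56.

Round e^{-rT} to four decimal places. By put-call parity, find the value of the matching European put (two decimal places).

12.89

exp(−rT) = exp(−0.026·0.75) = 0.9807
Put-call parity: C − P = S − K·e^(−rT) = 210 − 190·0.9807 = 210 − 186.3330 = 23.6670
P = C − (C − P) = 36.56 − (23.6670) = 12.8930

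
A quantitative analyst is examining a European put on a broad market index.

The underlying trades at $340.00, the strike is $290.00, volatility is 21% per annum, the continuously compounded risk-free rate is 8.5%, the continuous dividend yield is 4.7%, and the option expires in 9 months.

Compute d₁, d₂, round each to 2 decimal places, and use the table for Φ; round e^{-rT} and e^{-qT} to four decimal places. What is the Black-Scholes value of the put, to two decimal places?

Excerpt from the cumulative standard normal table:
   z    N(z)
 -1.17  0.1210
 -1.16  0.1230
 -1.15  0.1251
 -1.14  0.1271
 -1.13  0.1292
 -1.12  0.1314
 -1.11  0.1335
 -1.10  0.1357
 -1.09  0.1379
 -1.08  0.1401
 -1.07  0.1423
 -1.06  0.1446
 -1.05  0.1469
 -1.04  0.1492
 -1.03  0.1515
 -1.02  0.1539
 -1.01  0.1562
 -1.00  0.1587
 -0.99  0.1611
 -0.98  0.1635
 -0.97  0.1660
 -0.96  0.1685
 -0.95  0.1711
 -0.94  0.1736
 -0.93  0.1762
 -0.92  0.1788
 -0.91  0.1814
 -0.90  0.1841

$4.10

σ√T = 0.21·√0.75 = 0.1819
ln(S/K) + (r − q + σ²/2)T = ln(340/290) + (0.085 − 0.047 + 0.21²/2)·0.75 = 0.1591 + 0.0450 = 0.2041
d₁ = 0.2041 / 0.1819 = 1.1223 → 1.12
d₂ = d₁ − σ√T = 1.1223 − 0.1819 = 0.9404 → 0.94
e^(−qT) = e^(−0.047·0.75) = 0.9654;  e^(−rT) = e^(−0.085·0.75) = 0.9382
N(−d₂) = N(-0.94) = 0.1736;  N(−d₁) = N(-1.12) = 0.1314
P = 290·0.9382·0.1736 − 340·0.9654·0.1314 = 47.2327 − 43.1302 = 4.1025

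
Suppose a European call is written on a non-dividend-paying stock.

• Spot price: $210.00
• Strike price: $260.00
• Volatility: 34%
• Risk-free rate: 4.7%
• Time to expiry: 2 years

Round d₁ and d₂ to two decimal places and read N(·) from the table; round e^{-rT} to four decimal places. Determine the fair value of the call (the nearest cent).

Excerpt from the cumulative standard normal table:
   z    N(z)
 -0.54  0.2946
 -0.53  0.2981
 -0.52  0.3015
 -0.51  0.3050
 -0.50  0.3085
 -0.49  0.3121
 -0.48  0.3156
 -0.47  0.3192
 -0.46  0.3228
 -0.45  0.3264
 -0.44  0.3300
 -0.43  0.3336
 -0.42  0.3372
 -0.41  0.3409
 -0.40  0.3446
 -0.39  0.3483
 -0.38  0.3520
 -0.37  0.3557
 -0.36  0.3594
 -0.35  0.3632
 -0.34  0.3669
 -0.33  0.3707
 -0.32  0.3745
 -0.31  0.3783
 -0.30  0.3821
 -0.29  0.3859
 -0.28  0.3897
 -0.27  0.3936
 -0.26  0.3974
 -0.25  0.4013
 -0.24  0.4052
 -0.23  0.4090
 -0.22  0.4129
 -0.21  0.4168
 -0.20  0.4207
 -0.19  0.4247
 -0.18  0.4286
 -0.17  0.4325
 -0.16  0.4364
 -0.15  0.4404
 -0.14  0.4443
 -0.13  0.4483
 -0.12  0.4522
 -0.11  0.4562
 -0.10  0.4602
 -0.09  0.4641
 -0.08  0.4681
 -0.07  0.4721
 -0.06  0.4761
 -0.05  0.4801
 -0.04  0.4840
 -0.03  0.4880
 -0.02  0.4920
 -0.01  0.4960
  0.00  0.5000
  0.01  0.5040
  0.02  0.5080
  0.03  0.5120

$30.29

σ√T = 0.34·√2 = 0.4808
ln(S/K) + (r + σ²/2)T = ln(210/260) + (0.047 + 0.34²/2)·2 = -0.2136 + 0.2096 = -0.0040
d₁ = -0.0040 / 0.4808 = -0.0083 ⇒ -0.01
d₂ = d₁ − σ√T = -0.0083 − 0.4808 = -0.4891 ⇒ -0.49
exp(−rT) = exp(−0.047·2) = 0.9103
N(d₁) = N(-0.01) = 0.4960;  N(d₂) = N(-0.49) = 0.3121
C = 210·0.4960 − 260·0.9103·0.3121 = 104.1600 − 73.8672 = 30.2928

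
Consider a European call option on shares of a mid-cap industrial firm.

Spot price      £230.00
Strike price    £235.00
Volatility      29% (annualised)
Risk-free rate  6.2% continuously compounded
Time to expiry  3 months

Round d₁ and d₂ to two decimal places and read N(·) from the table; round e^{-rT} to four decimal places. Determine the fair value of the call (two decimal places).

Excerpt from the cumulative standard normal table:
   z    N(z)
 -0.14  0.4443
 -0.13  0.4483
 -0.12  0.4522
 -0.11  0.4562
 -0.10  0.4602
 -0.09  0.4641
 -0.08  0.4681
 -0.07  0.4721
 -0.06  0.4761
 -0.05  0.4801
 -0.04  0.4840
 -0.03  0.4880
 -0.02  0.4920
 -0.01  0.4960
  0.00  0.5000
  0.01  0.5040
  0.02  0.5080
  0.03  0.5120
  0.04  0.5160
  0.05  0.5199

T = 0.25;  σ√T = 0.1450
ln(S/K) + (r + σ²/2)T = ln(230/235) + (0.062 + 0.29²/2)·0.25 = -0.0215 + 0.0260 = 0.0045
d₁ = 0.0045 / 0.1450 = 0.0311 ≈ 0.03
d₂ = d₁ − σ√T = 0.0311 − 0.1450 = -0.1139 ≈ -0.11
exp(−rT) = exp(−0.062·0.25) = 0.9846
N(d₁) = N(0.03) = 0.5120;  N(d₂) = N(-0.11) = 0.4562
C = 230·0.5120 − 235·0.9846·0.4562 = 117.7600 − 105.5560 = 12.2040

£12.20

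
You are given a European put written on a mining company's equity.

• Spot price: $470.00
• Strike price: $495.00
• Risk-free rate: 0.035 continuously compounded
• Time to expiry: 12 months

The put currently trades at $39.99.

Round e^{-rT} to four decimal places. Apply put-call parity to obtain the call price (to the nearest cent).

$32.02

e^(−rT) = e^(−0.035·1) = 0.9656
Put-call parity: C − P = S − K·e^(−rT) = 470 − 495·0.9656 = 470 − 477.9720 = -7.9720
C = P + (C − P) = 39.99 + (-7.9720) = 32.0180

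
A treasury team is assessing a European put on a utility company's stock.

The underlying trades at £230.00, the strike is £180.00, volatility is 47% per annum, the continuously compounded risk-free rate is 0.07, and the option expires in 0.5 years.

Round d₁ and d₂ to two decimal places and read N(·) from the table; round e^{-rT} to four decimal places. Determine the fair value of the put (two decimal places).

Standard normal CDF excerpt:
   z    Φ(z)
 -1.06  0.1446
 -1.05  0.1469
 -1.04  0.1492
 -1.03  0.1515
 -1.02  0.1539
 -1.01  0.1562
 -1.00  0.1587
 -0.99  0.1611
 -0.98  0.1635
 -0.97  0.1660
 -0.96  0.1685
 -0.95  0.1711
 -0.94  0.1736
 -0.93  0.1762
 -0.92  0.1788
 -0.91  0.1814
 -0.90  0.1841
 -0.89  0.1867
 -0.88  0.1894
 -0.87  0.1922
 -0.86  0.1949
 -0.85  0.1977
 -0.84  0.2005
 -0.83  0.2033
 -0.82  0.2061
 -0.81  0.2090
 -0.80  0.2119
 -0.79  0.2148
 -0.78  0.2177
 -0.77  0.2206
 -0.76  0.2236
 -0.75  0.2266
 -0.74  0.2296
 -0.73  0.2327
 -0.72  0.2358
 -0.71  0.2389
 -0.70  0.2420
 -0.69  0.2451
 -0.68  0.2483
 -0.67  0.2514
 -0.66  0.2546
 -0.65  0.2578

£7.23

σ√T = 0.47 × 0.7071 = 0.3323
d₁ = [ln(230/180) + (0.07 + 0.47²/2)·0.5] / 0.3323 = [0.2451 + 0.0902] / 0.3323 = 1.0090 which rounds to 1.01
d₂ = d₁ − σ√T = 1.0090 − 0.3323 = 0.6767 which rounds to 0.68
exp(−rT) = exp(−0.07·0.5) = 0.9656
P = 180·0.9656·N(-0.68) − 230·N(-1.01) = 180·0.9656·0.2483 − 230·0.1562 = 43.1565 − 35.9260 = 7.2305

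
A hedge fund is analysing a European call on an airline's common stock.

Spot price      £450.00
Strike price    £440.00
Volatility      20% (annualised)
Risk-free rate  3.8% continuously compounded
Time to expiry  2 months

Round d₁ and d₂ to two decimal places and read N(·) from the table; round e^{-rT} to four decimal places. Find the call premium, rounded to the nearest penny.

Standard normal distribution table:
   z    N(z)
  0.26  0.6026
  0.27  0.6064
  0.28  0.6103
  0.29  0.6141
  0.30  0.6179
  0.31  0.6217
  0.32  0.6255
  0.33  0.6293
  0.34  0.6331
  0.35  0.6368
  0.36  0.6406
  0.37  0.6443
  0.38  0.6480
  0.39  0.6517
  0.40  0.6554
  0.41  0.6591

σ√T = 0.2·√0.1667 = 0.0816
d₁ = [ln(450/440) + (0.038 + 0.2²/2)·0.1667] / 0.0816 = [0.0225 + 0.0097] / 0.0816 = 0.3936 which rounds to 0.39
d₂ = d₁ − σ√T = 0.3936 − 0.0816 = 0.3120 which rounds to 0.31
exp(−rT) = exp(−0.038·0.1667) = 0.9937
C = 450·N(0.39) − 440·0.9937·N(0.31) = 450·0.6517 − 440·0.9937·0.6217 = 293.2650 − 271.8246 = 21.4404

£21.44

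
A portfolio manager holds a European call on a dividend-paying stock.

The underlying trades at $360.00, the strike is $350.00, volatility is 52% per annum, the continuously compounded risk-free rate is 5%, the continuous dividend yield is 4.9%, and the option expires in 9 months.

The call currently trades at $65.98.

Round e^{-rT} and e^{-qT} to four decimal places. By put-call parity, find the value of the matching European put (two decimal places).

e^(−qT) = e^(−0.049·0.75) = 0.9639;  e^(−rT) = e^(−0.05·0.75) = 0.9632
Put-call parity: C − P = S·e^(−qT) − K·e^(−rT) = 360·0.9639 − 350·0.9632 = 347.0040 − 337.1200 = 9.8840
P = C − (C − P) = 65.98 − (9.8840) = 56.0960

$56.10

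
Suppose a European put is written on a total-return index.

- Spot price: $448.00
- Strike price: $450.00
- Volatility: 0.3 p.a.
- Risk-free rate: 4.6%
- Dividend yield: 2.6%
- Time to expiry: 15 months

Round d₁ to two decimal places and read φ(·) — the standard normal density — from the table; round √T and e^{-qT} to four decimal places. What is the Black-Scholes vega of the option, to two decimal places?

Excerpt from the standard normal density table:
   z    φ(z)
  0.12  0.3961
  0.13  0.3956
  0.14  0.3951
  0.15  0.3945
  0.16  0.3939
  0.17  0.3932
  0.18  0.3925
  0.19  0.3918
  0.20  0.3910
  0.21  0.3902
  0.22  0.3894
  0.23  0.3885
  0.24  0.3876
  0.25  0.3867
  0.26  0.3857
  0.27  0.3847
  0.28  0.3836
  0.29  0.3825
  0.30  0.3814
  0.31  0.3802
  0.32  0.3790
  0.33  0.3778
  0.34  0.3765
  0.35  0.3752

σ√T = 0.3·√1.25 = 0.3354
d₁ = [ln(448/450) + (0.046 − 0.026 + 0.3²/2)·1.25] / 0.3354 = [-0.0045 + 0.0813] / 0.3354 = 0.2290 → 0.23
√T = √1.25 = 1.1180
φ(d₁) = φ(0.23) = 0.3885
e^(−qT) = e^(−0.026·1.25) = 0.9680
vega = S·e^(−qT)·φ(d₁)·√T = 448·0.9680·0.3885·1.1180 = 188.3589
(The call has the same vega.)

188.36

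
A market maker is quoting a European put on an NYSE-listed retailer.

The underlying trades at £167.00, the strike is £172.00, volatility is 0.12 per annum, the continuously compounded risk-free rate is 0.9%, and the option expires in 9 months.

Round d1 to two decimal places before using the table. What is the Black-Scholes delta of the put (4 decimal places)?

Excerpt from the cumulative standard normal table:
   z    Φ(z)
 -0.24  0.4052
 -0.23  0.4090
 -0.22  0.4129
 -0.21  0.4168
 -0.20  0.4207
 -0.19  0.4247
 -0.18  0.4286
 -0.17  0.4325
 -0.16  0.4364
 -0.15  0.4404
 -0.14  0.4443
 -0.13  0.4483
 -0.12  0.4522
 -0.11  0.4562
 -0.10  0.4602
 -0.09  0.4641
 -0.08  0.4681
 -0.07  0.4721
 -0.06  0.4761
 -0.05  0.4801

-0.5675

T = 0.75;  σ√T = 0.1039
d₁ = [ln(167/172) + (0.009 + ½·0.12²)·0.75] / (σ√T) = (-0.0295 + 0.0121) / 0.1039 = -0.1670 → -0.17
N(d₁) = N(-0.17) = 0.4325
Δ_put = N(d₁) − 1 = 0.4325 − 1 = -0.5675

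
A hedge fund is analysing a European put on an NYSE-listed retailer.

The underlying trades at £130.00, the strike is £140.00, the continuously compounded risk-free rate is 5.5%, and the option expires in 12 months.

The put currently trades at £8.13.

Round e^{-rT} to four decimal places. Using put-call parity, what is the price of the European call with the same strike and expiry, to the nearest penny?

£5.62

exp(−rT) = exp(−0.055·1) = 0.9465
Put-call parity: C − P = S − K·e^(−rT) = 130 − 140·0.9465 = 130 − 132.5100 = -2.5100
C = P + (C − P) = 8.13 + (-2.5100) = 5.6200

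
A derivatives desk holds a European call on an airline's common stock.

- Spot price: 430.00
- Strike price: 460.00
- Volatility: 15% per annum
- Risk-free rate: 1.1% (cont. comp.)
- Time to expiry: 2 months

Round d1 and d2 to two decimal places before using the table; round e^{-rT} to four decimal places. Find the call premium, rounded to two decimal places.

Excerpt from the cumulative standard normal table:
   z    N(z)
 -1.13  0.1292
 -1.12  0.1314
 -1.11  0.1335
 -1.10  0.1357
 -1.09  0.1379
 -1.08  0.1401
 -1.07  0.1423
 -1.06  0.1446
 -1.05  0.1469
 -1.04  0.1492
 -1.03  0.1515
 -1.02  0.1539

T = 0.1667;  σ√T = 0.0612
d₁ = [ln(430/460) + (0.011 + ½·0.15²)·0.1667] / (σ√T) = (-0.0674 + 0.0037) / 0.0612 = -1.0408 → -1.04
d₂ = -1.0408 − 0.0612 = -1.1020 → -1.10
exp(−rT) = exp(−0.011·0.1667) = 0.9982
N(d₁) = N(-1.04) = 0.1492;  N(d₂) = N(-1.10) = 0.1357
C = 430·0.1492 − 460·0.9982·0.1357 = 64.1560 − 62.3096 = 1.8464

1.85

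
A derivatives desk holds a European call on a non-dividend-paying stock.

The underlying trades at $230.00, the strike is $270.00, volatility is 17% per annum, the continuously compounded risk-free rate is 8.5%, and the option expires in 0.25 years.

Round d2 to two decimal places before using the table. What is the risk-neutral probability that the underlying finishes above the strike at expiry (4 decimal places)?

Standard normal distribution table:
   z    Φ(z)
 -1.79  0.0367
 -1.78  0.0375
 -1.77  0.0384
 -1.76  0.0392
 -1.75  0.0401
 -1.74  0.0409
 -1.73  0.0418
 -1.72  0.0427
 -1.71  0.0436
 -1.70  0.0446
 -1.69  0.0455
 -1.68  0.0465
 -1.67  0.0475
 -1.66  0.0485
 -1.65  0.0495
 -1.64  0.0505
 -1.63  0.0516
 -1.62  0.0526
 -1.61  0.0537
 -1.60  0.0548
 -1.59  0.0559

T = 0.25;  σ√T = 0.0850
d₁ = [ln(230/270) + (0.085 + 0.17²/2)·0.25] / 0.0850 = [-0.1603 + 0.0249] / 0.0850 = -1.5939 ⇒ -1.59
d₂ = d₁ − σ√T = -1.5939 − 0.0850 = -1.6789 ⇒ -1.68
Pr(exercise) under Q = N(d₂) = 0.0465

0.0465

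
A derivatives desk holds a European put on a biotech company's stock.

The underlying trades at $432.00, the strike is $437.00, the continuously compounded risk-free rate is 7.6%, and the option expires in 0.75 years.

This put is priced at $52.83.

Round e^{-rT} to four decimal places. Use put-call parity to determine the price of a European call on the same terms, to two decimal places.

exp(−rT) = exp(−0.076·0.75) = 0.9446
Put-call parity: C − P = S − K·e^(−rT) = 432 − 437·0.9446 = 432 − 412.7902 = 19.2098
C = P + (C − P) = 52.83 + (19.2098) = 72.0398

$72.04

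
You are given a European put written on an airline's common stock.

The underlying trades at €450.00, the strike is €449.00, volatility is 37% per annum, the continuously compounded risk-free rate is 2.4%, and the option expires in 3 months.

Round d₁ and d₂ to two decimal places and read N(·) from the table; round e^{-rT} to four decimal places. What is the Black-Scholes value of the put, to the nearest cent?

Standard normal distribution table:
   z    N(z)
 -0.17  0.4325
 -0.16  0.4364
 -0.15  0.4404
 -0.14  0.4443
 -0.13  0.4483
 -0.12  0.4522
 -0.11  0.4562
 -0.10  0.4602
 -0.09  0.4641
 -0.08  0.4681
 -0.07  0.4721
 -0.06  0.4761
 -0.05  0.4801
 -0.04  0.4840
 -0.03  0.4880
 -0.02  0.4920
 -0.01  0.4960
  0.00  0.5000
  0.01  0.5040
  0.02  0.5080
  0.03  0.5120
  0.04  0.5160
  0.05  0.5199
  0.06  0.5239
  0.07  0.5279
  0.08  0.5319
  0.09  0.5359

T = 0.25;  σ√T = 0.1850
d₁ = [ln(450/449) + (0.024 + 0.37²/2)·0.25] / 0.1850 = [0.0022 + 0.0231] / 0.1850 = 0.1370 → 0.14
d₂ = d₁ − σ√T = 0.1370 − 0.1850 = -0.0480 → -0.05
exp(−rT) = exp(−0.024·0.25) = 0.9940
P = 449·0.9940·N(0.05) − 450·N(-0.14) = 449·0.9940·0.5199 − 450·0.4443 = 232.0345 − 199.9350 = 32.0995

€32.10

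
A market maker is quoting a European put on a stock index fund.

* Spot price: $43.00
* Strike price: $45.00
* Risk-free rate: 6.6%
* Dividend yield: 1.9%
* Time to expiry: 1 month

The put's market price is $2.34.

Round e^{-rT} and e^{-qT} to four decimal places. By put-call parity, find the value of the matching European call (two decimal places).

exp(−qT) = exp(−0.019·0.08333) = 0.9984;  exp(−rT) = exp(−0.066·0.08333) = 0.9945
Put-call parity: C − P = S·e^(−qT) − K·e^(−rT) = 43·0.9984 − 45·0.9945 = 42.9312 − 44.7525 = -1.8213
C = P + (C − P) = 2.34 + (-1.8213) = 0.5187

$0.52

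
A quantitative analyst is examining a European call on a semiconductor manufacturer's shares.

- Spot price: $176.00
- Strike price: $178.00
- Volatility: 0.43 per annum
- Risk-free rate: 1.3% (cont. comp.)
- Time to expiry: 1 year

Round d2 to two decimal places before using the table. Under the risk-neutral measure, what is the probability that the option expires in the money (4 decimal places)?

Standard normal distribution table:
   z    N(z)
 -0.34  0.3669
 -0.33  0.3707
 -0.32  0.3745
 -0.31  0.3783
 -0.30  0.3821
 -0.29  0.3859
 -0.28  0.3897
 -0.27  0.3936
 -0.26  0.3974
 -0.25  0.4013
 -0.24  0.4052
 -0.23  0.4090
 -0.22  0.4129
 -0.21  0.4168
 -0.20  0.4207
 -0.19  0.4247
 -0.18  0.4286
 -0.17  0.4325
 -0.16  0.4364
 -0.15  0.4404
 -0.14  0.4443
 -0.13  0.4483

σ√T = 0.43·√1 = 0.4300
ln(S/K) + (r + σ²/2)T = ln(176/178) + (0.013 + 0.43²/2)·1 = -0.0113 + 0.1054 = 0.0942
d₁ = 0.0942 / 0.4300 = 0.2190 → 0.22
d₂ = d₁ − σ√T = 0.2190 − 0.4300 = -0.2110 → -0.21
Risk-neutral Pr[S_T > K] = N(d₂) = N(-0.21) = 0.4168

0.4168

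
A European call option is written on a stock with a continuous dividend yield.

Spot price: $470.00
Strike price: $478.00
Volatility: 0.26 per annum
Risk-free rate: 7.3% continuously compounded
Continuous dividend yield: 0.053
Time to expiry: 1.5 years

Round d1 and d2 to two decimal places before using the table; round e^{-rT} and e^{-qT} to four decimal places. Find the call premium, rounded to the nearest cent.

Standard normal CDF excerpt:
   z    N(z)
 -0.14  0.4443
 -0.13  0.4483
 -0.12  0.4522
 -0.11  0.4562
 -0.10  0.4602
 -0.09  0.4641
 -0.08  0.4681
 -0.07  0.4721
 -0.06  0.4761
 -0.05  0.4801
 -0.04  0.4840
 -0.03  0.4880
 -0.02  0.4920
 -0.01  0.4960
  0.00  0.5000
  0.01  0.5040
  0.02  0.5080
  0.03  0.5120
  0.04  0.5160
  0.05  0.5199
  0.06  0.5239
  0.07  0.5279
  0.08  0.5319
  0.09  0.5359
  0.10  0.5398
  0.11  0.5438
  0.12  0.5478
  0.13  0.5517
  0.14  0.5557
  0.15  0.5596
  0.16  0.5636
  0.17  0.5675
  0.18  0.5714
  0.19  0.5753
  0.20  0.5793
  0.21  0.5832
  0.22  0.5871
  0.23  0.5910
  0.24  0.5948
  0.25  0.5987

σ√T = 0.26 × 1.2247 = 0.3184
ln(S/K) + (r − q + σ²/2)T = ln(470/478) + (0.073 − 0.053 + 0.26²/2)·1.5 = -0.0169 + 0.0807 = 0.0638
d₁ = 0.0638 / 0.3184 = 0.2004 → 0.20
d₂ = d₁ − σ√T = 0.2004 − 0.3184 = -0.1180 → -0.12
e^(−qT) = e^(−0.053·1.5) = 0.9236;  e^(−rT) = e^(−0.073·1.5) = 0.8963
N(d₁) = N(0.20) = 0.5793;  N(d₂) = N(-0.12) = 0.4522
C = 470·0.9236·0.5793 − 478·0.8963·0.4522 = 251.4695 − 193.7367 = 57.7328

$57.73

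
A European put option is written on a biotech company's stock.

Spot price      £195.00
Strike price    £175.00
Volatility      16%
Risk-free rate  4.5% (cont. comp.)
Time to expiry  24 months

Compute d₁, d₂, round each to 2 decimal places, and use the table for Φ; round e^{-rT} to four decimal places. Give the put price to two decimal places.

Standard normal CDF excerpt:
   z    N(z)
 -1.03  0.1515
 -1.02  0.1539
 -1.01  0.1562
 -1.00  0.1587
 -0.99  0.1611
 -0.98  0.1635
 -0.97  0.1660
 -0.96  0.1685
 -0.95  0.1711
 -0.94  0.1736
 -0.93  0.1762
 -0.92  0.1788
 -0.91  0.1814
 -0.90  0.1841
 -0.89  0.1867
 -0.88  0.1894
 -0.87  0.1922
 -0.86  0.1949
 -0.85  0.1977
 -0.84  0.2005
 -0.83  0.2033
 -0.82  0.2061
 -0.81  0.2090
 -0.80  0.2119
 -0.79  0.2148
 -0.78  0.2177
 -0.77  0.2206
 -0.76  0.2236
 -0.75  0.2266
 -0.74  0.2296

£4.35

σ√T = 0.16·√2 = 0.2263
d₁ = [ln(195/175) + (0.045 + ½·0.16²)·2] / (σ√T) = (0.1082 + 0.1156) / 0.2263 = 0.9891 → 0.99
d₂ = 0.9891 − 0.2263 = 0.7629 → 0.76
exp(−rT) = exp(−0.045·2) = 0.9139
N(−d₂) = N(-0.76) = 0.2236;  N(−d₁) = N(-0.99) = 0.1611
P = 175·0.9139·0.2236 − 195·0.1611 = 35.7609 − 31.4145 = 4.3464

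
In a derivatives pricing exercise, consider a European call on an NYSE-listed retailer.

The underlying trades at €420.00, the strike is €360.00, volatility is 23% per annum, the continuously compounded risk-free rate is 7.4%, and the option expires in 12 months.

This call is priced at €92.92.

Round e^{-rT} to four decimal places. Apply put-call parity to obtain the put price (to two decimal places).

exp(−rT) = exp(−0.074·1) = 0.9287
Put-call parity: C − P = S − K·e^(−rT) = 420 − 360·0.9287 = 420 − 334.3320 = 85.6680
P = C − (C − P) = 92.92 − (85.6680) = 7.2520

€7.25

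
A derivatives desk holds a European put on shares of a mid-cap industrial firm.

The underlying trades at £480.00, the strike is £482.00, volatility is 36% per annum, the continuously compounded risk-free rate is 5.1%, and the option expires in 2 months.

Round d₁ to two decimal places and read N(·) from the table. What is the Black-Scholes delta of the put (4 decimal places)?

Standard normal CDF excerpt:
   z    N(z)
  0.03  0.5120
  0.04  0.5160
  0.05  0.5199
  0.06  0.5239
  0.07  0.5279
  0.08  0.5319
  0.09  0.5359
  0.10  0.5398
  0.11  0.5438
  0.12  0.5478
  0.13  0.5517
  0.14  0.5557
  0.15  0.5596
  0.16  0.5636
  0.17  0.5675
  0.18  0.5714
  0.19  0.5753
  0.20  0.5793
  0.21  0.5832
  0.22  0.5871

σ√T = 0.36 × 0.4082 = 0.1470
d₁ = [ln(480/482) + (0.051 + 0.36²/2)·0.1667] / 0.1470 = [-0.0042 + 0.0193] / 0.1470 = 0.1030 ⇒ 0.10
N(d₁) = N(0.10) = 0.5398
Δ_put = N(d₁) − 1 = 0.5398 − 1 = -0.4602

-0.4602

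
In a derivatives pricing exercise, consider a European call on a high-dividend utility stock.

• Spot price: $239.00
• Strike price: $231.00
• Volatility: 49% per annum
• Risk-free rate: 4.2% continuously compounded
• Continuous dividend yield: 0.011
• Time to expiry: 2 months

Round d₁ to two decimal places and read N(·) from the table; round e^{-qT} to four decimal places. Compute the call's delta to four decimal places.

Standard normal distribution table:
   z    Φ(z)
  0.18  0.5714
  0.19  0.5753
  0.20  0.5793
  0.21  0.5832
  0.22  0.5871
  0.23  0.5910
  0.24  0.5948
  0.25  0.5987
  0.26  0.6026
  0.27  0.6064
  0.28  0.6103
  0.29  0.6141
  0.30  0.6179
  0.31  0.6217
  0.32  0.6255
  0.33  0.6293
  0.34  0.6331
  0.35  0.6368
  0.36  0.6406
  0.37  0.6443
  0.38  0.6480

0.6168

T = 0.1667;  σ√T = 0.2000
ln(S/K) + (r − q + σ²/2)T = ln(239/231) + (0.042 − 0.011 + 0.49²/2)·0.1667 = 0.0340 + 0.0252 = 0.0592
d₁ = 0.0592 / 0.2000 = 0.2960 ≈ 0.30
N(d₁) = N(0.30) = 0.6179
Δ_call = exp(−qT)·N(d₁) = 0.9982·0.6179 = 0.6168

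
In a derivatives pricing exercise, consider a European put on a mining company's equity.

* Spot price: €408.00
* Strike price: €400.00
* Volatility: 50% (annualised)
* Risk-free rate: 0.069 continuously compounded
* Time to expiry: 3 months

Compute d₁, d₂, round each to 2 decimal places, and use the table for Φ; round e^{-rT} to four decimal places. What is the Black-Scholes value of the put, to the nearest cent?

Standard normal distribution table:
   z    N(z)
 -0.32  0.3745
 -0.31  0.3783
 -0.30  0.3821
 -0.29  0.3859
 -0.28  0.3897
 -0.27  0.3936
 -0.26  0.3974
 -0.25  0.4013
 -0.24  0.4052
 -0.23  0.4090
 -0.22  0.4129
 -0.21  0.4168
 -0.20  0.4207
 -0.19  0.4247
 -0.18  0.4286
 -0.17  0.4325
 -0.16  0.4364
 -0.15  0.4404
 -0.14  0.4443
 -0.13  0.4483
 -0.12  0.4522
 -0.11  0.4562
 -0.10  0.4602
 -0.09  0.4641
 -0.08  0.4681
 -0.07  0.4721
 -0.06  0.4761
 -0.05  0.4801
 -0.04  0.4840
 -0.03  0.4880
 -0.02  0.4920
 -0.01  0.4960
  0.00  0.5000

€32.85

T = 0.25;  σ√T = 0.2500
ln(S/K) + (r + σ²/2)T = ln(408/400) + (0.069 + 0.5²/2)·0.25 = 0.0198 + 0.0485 = 0.0683
d₁ = 0.0683 / 0.2500 = 0.2732 ⇒ 0.27
d₂ = d₁ − σ√T = 0.2732 − 0.2500 = 0.0232 ⇒ 0.02
exp(−rT) = exp(−0.069·0.25) = 0.9829
P = 400·0.9829·N(-0.02) − 408·N(-0.27) = 400·0.9829·0.4920 − 408·0.3936 = 193.4347 − 160.5888 = 32.8459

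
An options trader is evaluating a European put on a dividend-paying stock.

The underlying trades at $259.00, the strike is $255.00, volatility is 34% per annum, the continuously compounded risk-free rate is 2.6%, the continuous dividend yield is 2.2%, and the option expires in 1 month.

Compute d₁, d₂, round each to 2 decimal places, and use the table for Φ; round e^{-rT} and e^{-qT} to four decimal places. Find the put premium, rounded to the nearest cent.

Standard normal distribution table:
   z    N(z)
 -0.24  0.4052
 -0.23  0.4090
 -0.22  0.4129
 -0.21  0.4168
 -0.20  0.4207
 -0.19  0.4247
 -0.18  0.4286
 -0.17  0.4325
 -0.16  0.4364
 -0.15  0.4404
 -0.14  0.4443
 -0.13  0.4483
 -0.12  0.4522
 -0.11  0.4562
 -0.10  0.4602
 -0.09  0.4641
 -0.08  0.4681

σ√T = 0.34·√0.08333 = 0.0981
d₁ = [ln(259/255) + (0.026 − 0.022 + 0.34²/2)·0.08333] / 0.0981 = [0.0156 + 0.0052] / 0.0981 = 0.2111 ≈ 0.21
d₂ = d₁ − σ√T = 0.2111 − 0.0981 = 0.1129 ≈ 0.11
e^(−qT) = e^(−0.022·0.08333) = 0.9982;  e^(−rT) = e^(−0.026·0.08333) = 0.9978
N(−d₂) = N(-0.11) = 0.4562;  N(−d₁) = N(-0.21) = 0.4168
P = 255·0.9978·0.4562 − 259·0.9982·0.4168 = 116.0751 − 107.7569 = 8.3182

$8.32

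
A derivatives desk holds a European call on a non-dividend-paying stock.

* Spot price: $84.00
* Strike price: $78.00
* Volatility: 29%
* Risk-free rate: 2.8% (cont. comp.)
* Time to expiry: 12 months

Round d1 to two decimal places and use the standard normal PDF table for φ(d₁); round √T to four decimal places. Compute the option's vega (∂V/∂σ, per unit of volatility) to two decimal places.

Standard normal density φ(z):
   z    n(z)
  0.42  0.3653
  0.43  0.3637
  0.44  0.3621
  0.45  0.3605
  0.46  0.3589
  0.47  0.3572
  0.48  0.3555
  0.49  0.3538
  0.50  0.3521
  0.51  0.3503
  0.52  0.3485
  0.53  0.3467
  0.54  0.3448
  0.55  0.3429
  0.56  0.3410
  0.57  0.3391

29.58

T = 1;  σ√T = 0.2900
ln(S/K) + (r + σ²/2)T = ln(84/78) + (0.028 + 0.29²/2)·1 = 0.0741 + 0.0701 = 0.1442
d₁ = 0.1442 / 0.2900 = 0.4971 which rounds to 0.50
√T = √1 = 1.0000
φ(d₁) = φ(0.50) = 0.3521
vega = S·φ(d₁)·√T = 84·0.3521·1.0000 = 29.5764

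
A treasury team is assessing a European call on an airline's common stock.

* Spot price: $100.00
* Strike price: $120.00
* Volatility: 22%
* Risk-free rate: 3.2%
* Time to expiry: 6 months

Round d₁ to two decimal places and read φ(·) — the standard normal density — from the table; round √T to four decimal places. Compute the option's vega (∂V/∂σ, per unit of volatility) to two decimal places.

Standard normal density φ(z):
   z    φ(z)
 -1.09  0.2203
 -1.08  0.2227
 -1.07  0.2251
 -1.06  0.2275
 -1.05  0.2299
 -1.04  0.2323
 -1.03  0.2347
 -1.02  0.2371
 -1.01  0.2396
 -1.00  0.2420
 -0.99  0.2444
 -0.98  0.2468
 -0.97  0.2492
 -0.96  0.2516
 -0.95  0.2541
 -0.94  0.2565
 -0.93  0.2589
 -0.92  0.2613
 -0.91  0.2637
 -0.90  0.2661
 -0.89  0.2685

17.28

σ√T = 0.22·√0.5 = 0.1556
ln(S/K) + (r + σ²/2)T = ln(100/120) + (0.032 + 0.22²/2)·0.5 = -0.1823 + 0.0281 = -0.1542
d₁ = -0.1542 / 0.1556 = -0.9914 ≈ -0.99
√T = √0.5 = 0.7071
φ(d₁) = φ(-0.99) = 0.2444
vega = S·φ(d₁)·√T = 100·0.2444·0.7071 = 17.2815
(Call and put vega coincide under Black-Scholes.)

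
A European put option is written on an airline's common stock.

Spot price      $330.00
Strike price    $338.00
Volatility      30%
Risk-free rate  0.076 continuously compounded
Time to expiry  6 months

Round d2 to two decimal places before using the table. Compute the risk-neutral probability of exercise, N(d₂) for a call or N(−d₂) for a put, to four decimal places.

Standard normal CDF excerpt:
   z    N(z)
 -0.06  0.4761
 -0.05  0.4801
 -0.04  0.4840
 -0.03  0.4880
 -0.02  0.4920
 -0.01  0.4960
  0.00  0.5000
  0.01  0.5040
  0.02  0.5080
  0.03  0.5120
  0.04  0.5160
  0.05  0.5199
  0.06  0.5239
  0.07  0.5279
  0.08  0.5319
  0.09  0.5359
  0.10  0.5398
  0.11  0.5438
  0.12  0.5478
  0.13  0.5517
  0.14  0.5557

σ√T = 0.3 × 0.7071 = 0.2121
d₁ = [ln(330/338) + (0.076 + 0.3²/2)·0.5] / 0.2121 = [-0.0240 + 0.0605] / 0.2121 = 0.1723 which rounds to 0.17
d₂ = d₁ − σ√T = 0.1723 − 0.2121 = -0.0398 which rounds to -0.04
Risk-neutral Pr[S_T < K] = N(−d₂) = N(0.04) = 0.5160

0.5160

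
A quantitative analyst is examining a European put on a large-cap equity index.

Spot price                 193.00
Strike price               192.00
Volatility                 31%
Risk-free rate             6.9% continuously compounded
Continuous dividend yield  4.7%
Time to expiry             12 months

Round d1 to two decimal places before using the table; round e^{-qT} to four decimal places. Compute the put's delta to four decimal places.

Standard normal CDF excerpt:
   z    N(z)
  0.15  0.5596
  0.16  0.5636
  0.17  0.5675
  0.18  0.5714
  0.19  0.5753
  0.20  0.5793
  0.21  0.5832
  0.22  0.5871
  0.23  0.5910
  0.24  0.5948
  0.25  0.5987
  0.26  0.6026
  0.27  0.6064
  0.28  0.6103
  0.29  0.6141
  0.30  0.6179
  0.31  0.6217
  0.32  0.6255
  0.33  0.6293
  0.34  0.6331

σ√T = 0.31 × 1.0000 = 0.3100
d₁ = [ln(193/192) + (0.069 − 0.047 + 0.31²/2)·1] / 0.3100 = [0.0052 + 0.0701] / 0.3100 = 0.2427 ⇒ 0.24
N(d₁) = N(0.24) = 0.5948
Δ_put = exp(−qT)·(N(d₁) − 1) = 0.9541·(0.5948 − 1) = -0.3866

-0.3866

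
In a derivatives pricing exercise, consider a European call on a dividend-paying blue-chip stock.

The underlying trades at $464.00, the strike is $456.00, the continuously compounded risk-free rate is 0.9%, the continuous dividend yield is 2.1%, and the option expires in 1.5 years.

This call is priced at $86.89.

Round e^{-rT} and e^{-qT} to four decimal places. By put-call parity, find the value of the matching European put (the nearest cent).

$87.16

e^(−qT) = e^(−0.021·1.5) = 0.9690;  e^(−rT) = e^(−0.009·1.5) = 0.9866
Put-call parity: C − P = S·e^(−qT) − K·e^(−rT) = 464·0.9690 − 456·0.9866 = 449.6160 − 449.8896 = -0.2736
P = C − (C − P) = 86.89 − (-0.2736) = 87.1636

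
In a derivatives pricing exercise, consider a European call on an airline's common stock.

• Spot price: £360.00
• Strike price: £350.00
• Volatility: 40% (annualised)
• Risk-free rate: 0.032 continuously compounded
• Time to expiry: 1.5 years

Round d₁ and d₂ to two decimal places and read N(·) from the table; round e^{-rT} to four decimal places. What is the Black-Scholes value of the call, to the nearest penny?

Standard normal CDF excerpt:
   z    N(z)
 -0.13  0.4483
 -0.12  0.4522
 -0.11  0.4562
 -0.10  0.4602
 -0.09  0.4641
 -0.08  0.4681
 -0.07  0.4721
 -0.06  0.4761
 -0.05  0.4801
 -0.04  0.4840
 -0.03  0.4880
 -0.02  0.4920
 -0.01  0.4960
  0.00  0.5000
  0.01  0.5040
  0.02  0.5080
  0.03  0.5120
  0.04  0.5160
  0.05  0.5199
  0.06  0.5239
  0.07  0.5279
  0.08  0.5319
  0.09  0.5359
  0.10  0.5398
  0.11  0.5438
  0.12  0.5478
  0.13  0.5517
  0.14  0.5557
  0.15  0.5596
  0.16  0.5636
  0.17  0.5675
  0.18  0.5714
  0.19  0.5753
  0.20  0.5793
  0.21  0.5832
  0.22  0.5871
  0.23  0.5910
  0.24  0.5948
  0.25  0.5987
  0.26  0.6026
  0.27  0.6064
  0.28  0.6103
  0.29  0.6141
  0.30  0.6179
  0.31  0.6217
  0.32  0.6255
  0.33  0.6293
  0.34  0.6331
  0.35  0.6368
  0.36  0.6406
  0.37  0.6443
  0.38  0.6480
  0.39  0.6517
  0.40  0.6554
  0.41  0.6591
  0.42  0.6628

T = 1.5;  σ√T = 0.4899
d₁ = [ln(360/350) + (0.032 + 0.4²/2)·1.5] / 0.4899 = [0.0282 + 0.1680] / 0.4899 = 0.4004 ⇒ 0.40
d₂ = d₁ − σ√T = 0.4004 − 0.4899 = -0.0895 ⇒ -0.09
exp(−rT) = exp(−0.032·1.5) = 0.9531
N(d₁) = N(0.40) = 0.6554;  N(d₂) = N(-0.09) = 0.4641
C = 360·0.6554 − 350·0.9531·0.4641 = 235.9440 − 154.8168 = 81.1272

£81.13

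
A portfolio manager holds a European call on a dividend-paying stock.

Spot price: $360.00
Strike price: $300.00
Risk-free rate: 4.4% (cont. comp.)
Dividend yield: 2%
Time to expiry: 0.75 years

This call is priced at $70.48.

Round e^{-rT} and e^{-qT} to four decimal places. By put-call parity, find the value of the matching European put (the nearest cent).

$6.09

exp(−qT) = exp(−0.02·0.75) = 0.9851;  exp(−rT) = exp(−0.044·0.75) = 0.9675
Put-call parity: C − P = S·e^(−qT) − K·e^(−rT) = 360·0.9851 − 300·0.9675 = 354.6360 − 290.2500 = 64.3860
P = C − (C − P) = 70.48 − (64.3860) = 6.0940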